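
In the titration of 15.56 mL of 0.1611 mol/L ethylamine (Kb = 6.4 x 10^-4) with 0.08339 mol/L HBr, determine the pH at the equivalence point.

n(C2H5NH2) = 0.1611 x 0.01556 = 0.002507 mol; V(HBr) at equivalence = 0.002507/0.08339 = 0.03006 L.
At equivalence the base is fully converted to C2H5NH3+; total volume = 0.04562 L, so [C2H5NH3+] = 0.002507/0.04562 = 0.05495 M.
Ka(C2H5NH3+) = Kw/Kb = 1.0e-14 / 6.4 x 10^-4 = 1.56e-11.
[H^+] = sqrt(Ka x [C2H5NH3+]) = sqrt(1.56e-11 x 0.05495) = 9.27e-7 M.
pH = -log(9.27e-7) = 6.03.

6.03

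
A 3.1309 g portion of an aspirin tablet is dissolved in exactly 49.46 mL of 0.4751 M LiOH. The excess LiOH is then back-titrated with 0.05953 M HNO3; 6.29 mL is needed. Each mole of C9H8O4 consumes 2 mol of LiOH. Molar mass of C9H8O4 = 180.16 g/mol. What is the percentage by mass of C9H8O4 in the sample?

66.5%

Total n(LiOH) added = 0.4751 x 0.04946 = 0.02350 mol.
n(HNO3) used = 0.05953 x 0.006290 = 0.0003744 mol, which equals the excess n(LiOH).
So n(LiOH) consumed by the sample = 0.02350 - 0.0003744 = 0.02312 mol.
n(C9H8O4) = 0.02312 / 2 = 0.01156 mol.
mass C9H8O4 = 0.01156 x 180.16 = 2.083 g, so %C9H8O4 = 2.083/3.1309 x 100 = 66.5%.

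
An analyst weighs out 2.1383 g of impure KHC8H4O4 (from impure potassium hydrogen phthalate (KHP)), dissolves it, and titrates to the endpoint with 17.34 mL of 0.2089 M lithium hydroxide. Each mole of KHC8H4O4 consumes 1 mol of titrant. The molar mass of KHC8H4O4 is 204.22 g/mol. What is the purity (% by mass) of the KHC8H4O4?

34.6%

n(LiOH) = 0.2089 x 0.01734 = 0.003622 mol.
n(KHC8H4O4) = 0.003622 / 1 = 0.003622 mol.
mass of KHC8H4O4 = 0.003622 x 204.22 = 0.7398 g.
% purity = 0.7398 / 2.1383 x 100 = 34.6%.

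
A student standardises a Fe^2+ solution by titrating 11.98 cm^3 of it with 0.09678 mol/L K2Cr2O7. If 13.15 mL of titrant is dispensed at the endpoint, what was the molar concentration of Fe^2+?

n(K2Cr2O7) = 0.09678 x 0.01315 = 0.001273 mol.
From the balanced equation, 1 mol K2Cr2O7 reacts with 6 mol Fe^2+, so n(Fe^2+) = 0.001273 x 6/1 = 0.007636 mol.
[Fe^2+] = 0.007636 / 0.01198 L = 0.637 M.

0.637 M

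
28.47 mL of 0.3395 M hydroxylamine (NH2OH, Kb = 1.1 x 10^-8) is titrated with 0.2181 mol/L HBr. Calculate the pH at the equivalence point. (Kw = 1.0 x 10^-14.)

3.46

n(NH2OH) = 0.3395 x 0.02847 = 0.009666 mol; V(HBr) at equivalence = 0.009666/0.2181 = 0.04432 L.
At equivalence the base is fully converted to NH3OH+; total volume = 0.07279 L, so [NH3OH+] = 0.009666/0.07279 = 0.1328 M.
Ka(NH3OH+) = Kw/Kb = 1.0e-14 / 1.1 x 10^-8 = 9.09e-7.
[H^+] = sqrt(Ka x [NH3OH+]) = sqrt(9.09e-7 x 0.1328) = 0.000347 M.
pH = -log(0.000347) = 3.46.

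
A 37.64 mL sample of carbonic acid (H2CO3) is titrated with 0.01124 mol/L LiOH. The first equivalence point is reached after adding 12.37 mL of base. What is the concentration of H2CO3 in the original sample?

n(LiOH) = 0.01124 x 0.01237 = 0.0001390 mol.
At the first equivalence point, 1 mol OH^- react per mol H2CO3, so n(H2CO3) = 0.0001390 / 1 = 0.0001390 mol.
[H2CO3] = 0.0001390 / 0.03764 L = 0.00369 M.

0.00369 M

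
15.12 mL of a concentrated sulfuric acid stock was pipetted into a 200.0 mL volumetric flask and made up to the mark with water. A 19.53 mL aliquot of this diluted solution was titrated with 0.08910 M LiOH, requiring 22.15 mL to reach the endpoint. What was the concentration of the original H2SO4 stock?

0.668 M

n(LiOH) = 0.08910 x 0.02215 = 0.001974 mol.
n(H2SO4) in the aliquot = 0.001974 x 1/2 = 0.0009868 mol.
[diluted H2SO4] = 0.0009868 / 0.01953 = 0.05053 M.
Dilution factor = 200.0/15.12 = 13.23, so [stock] = 0.05053 x 13.23 = 0.668 M.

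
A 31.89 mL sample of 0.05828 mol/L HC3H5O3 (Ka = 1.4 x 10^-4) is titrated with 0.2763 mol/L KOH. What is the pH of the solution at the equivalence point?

n(HC3H5O3) = 0.05828 x 0.03189 = 0.001859 mol; V(KOH) at equivalence = 0.001859/0.2763 = 0.006727 L.
At equivalence all the acid is converted to C3H5O3-; total volume = 0.03189 + 0.006727 = 0.03862 L, so [C3H5O3-] = 0.001859/0.03862 = 0.04813 M.
Kb = Kw/Ka = 1.0e-14 / 1.4 x 10^-4 = 7.14e-11.
[OH^-] = sqrt(Kb x [C3H5O3-]) = sqrt(7.14e-11 x 0.04813) = 1.85e-6 M.
pOH = 5.73, so pH = 14.00 - 5.73 = 8.27.

8.27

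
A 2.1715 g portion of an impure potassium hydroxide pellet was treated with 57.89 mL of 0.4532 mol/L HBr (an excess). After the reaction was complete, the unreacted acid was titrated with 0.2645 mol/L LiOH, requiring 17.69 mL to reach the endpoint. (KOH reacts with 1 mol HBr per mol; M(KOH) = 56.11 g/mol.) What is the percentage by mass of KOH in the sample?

Total n(HBr) added = 0.4532 x 0.05789 = 0.02624 mol.
n(LiOH) used = 0.2645 x 0.01769 = 0.004679 mol, which equals the excess n(HBr).
So n(HBr) consumed by the sample = 0.02624 - 0.004679 = 0.02156 mol.
n(KOH) = 0.02156 / 1 = 0.02156 mol.
mass KOH = 0.02156 x 56.11 = 1.210 g, so %KOH = 1.210/2.1715 x 100 = 55.7%.

55.7%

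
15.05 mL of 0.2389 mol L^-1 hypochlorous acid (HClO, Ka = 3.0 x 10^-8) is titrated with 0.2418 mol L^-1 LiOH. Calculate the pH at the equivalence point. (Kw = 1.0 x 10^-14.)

10.30

n(HClO) = 0.2389 x 0.01505 = 0.003595 mol; V(LiOH) at equivalence = 0.003595/0.2418 = 0.01487 L.
At equivalence all the acid is converted to ClO-; total volume = 0.01505 + 0.01487 = 0.02992 L, so [ClO-] = 0.003595/0.02992 = 0.1202 M.
Kb = Kw/Ka = 1.0e-14 / 3.0 x 10^-8 = 3.33e-7.
[OH^-] = sqrt(Kb x [ClO-]) = sqrt(3.33e-7 x 0.1202) = 0.000200 M.
pOH = 3.70, so pH = 14.00 - 3.70 = 10.30.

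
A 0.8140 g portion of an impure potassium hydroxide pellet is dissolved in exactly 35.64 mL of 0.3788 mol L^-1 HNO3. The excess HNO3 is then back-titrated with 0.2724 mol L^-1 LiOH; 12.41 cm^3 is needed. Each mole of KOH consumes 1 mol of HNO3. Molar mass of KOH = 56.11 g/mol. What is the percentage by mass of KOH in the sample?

Total n(HNO3) added = 0.3788 x 0.03564 = 0.01350 mol.
n(LiOH) used = 0.2724 x 0.01241 = 0.003380 mol, which equals the excess n(HNO3).
So n(HNO3) consumed by the sample = 0.01350 - 0.003380 = 0.01012 mol.
n(KOH) = 0.01012 / 1 = 0.01012 mol.
mass KOH = 0.01012 x 56.11 = 0.5678 g, so %KOH = 0.5678/0.8140 x 100 = 69.8%.

69.8%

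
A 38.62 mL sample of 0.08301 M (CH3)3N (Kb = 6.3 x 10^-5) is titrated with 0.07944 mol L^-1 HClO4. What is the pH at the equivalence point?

5.60

n((CH3)3N) = 0.08301 x 0.03862 = 0.003206 mol; V(HClO4) at equivalence = 0.003206/0.07944 = 0.04036 L.
At equivalence the base is fully converted to (CH3)3NH+; total volume = 0.07898 L, so [(CH3)3NH+] = 0.003206/0.07898 = 0.04059 M.
Ka((CH3)3NH+) = Kw/Kb = 1.0e-14 / 6.3 x 10^-5 = 1.59e-10.
[H^+] = sqrt(Ka x [(CH3)3NH+]) = sqrt(1.59e-10 x 0.04059) = 2.54e-6 M.
pH = -log(2.54e-6) = 5.60.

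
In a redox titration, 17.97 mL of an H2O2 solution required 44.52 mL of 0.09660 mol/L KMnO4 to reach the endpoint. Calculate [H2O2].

0.598 M

n(KMnO4) = 0.09660 x 0.04452 = 0.004301 mol.
From the balanced equation, 2 mol KMnO4 reacts with 5 mol H2O2, so n(H2O2) = 0.004301 x 5/2 = 0.01075 mol.
[H2O2] = 0.01075 / 0.01797 L = 0.598 M.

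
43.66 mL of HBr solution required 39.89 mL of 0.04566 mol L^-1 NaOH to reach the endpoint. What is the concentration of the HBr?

n(NaOH) delivered = 0.04566 x 0.03989 = 0.001821 mol.
For a 1:1 reaction, n(HBr) = 0.001821 mol.
[HBr] = 0.001821 mol / 0.04366 L = 0.0417 M.

0.0417 M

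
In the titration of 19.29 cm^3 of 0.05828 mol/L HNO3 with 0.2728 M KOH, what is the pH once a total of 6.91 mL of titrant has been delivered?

n(acid) = 0.05828 x 0.01929 = 0.001124 mol; n(KOH) added = 0.2728 x 0.006910 = 0.001885 mol.
Base is in excess by 0.001885 - 0.001124 = 0.0007608 mol in a total volume of 0.02620 L.
[OH^-] = 0.0007608/0.02620 = 0.02904 M, so pOH = 1.54 and pH = 14.00 - 1.54 = 12.46.

12.46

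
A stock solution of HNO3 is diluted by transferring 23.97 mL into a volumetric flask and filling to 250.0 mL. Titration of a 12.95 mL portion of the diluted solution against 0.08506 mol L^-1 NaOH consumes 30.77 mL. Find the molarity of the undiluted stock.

n(NaOH) = 0.08506 x 0.03077 = 0.002617 mol.
n(HNO3) in the aliquot = 0.002617 mol.
[diluted HNO3] = 0.002617 / 0.01295 = 0.2021 M.
Dilution factor = 250.0/23.97 = 10.43, so [stock] = 0.2021 x 10.43 = 2.11 M.

2.11 M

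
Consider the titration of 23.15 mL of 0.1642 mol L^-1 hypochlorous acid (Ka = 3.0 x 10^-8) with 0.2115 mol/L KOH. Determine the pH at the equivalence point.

n(HClO) = 0.1642 x 0.02315 = 0.003801 mol; V(KOH) at equivalence = 0.003801/0.2115 = 0.01797 L.
At equivalence all the acid is converted to ClO-; total volume = 0.02315 + 0.01797 = 0.04112 L, so [ClO-] = 0.003801/0.04112 = 0.09244 M.
Kb = Kw/Ka = 1.0e-14 / 3.0 x 10^-8 = 3.33e-7.
[OH^-] = sqrt(Kb x [ClO-]) = sqrt(3.33e-7 x 0.09244) = 0.000176 M.
pOH = 3.76, so pH = 14.00 - 3.76 = 10.24.

10.24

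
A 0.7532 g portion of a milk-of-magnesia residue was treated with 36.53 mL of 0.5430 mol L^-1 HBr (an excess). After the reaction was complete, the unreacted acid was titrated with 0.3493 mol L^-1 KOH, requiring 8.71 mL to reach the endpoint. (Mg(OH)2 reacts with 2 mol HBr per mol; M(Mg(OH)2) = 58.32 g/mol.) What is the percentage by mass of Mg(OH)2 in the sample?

Total n(HBr) added = 0.5430 x 0.03653 = 0.01984 mol.
n(KOH) used = 0.3493 x 0.008710 = 0.003042 mol, which equals the excess n(HBr).
So n(HBr) consumed by the sample = 0.01984 - 0.003042 = 0.01679 mol.
n(Mg(OH)2) = 0.01679 / 2 = 0.008397 mol.
mass Mg(OH)2 = 0.008397 x 58.32 = 0.4897 g, so %Mg(OH)2 = 0.4897/0.7532 x 100 = 65.0%.

65.0%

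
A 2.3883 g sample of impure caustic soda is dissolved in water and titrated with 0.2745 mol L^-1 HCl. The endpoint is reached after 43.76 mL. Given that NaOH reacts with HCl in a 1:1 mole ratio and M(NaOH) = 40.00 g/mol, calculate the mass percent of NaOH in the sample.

20.1%

n(HCl) = 0.2745 x 0.04376 = 0.01201 mol.
n(NaOH) = 0.01201 / 1 = 0.01201 mol.
mass of NaOH = 0.01201 x 40.00 = 0.4805 g.
% purity = 0.4805 / 2.3883 x 100 = 20.1%.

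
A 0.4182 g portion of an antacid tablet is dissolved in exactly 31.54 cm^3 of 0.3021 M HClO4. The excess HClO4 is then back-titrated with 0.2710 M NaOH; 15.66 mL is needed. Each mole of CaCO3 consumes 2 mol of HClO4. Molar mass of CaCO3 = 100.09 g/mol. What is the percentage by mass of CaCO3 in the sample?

63.2%

Total n(HClO4) added = 0.3021 x 0.03154 = 0.009528 mol.
n(NaOH) used = 0.2710 x 0.01566 = 0.004244 mol, which equals the excess n(HClO4).
So n(HClO4) consumed by the sample = 0.009528 - 0.004244 = 0.005284 mol.
n(CaCO3) = 0.005284 / 2 = 0.002642 mol.
mass CaCO3 = 0.002642 x 100.09 = 0.2645 g, so %CaCO3 = 0.2645/0.4182 x 100 = 63.2%.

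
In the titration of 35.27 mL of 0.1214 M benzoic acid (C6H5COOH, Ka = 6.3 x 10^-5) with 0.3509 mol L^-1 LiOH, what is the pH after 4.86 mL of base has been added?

4.02

Initial n(C6H5COOH) = 0.1214 x 0.03527 = 0.004282 mol.
n(LiOH) added = 0.3509 x 0.004860 = 0.001705 mol, converting that many moles of C6H5COOH to C6H5COO-.
Remaining n(C6H5COOH) = 0.002576 mol; n(C6H5COO-) = 0.001705 mol.
By Henderson-Hasselbalch, pH = pKa + log([A^-]/[HA]) = 4.20 + log(0.001705/0.002576) = 4.20 + (-0.18) = 4.02.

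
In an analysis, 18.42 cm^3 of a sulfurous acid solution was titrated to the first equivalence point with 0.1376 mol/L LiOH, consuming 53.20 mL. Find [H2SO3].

n(LiOH) = 0.1376 x 0.05320 = 0.007320 mol.
At the first equivalence point, 1 mol OH^- react per mol H2SO3, so n(H2SO3) = 0.007320 / 1 = 0.007320 mol.
[H2SO3] = 0.007320 / 0.01842 L = 0.397 M.

0.397 M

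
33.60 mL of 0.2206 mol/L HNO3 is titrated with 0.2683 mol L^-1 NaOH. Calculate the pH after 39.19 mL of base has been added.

n(acid) = 0.2206 x 0.03360 = 0.007412 mol; n(NaOH) added = 0.2683 x 0.03919 = 0.01051 mol.
Base is in excess by 0.01051 - 0.007412 = 0.003103 mol in a total volume of 0.07279 L.
[OH^-] = 0.003103/0.07279 = 0.04262 M, so pOH = 1.37 and pH = 14.00 - 1.37 = 12.63.

12.63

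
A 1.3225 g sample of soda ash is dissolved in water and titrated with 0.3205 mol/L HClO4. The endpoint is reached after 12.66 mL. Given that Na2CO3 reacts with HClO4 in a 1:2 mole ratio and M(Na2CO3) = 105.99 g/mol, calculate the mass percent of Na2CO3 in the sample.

n(HClO4) = 0.3205 x 0.01266 = 0.004058 mol.
n(Na2CO3) = 0.004058 / 2 = 0.002029 mol.
mass of Na2CO3 = 0.002029 x 105.99 = 0.2150 g.
% purity = 0.2150 / 1.3225 x 100 = 16.3%.

16.3%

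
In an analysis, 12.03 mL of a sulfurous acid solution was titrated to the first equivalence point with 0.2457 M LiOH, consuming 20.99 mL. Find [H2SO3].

0.429 M

n(LiOH) = 0.2457 x 0.02099 = 0.005157 mol.
At the first equivalence point, 1 mol OH^- react per mol H2SO3, so n(H2SO3) = 0.005157 / 1 = 0.005157 mol.
[H2SO3] = 0.005157 / 0.01203 L = 0.429 M.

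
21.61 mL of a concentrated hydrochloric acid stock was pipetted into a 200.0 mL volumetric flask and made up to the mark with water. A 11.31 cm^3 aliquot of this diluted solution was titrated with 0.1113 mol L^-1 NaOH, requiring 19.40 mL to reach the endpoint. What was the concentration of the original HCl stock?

n(NaOH) = 0.1113 x 0.01940 = 0.002159 mol.
n(HCl) in the aliquot = 0.002159 mol.
[diluted HCl] = 0.002159 / 0.01131 = 0.1909 M.
Dilution factor = 200.0/21.61 = 9.255, so [stock] = 0.1909 x 9.255 = 1.77 M.

1.77 M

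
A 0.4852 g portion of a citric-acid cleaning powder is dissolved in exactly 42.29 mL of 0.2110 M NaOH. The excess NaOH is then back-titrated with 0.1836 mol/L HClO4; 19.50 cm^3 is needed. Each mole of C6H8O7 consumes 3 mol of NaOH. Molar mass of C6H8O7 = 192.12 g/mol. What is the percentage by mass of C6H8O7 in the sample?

Total n(NaOH) added = 0.2110 x 0.04229 = 0.008923 mol.
n(HClO4) used = 0.1836 x 0.01950 = 0.003580 mol, which equals the excess n(NaOH).
So n(NaOH) consumed by the sample = 0.008923 - 0.003580 = 0.005343 mol.
n(C6H8O7) = 0.005343 / 3 = 0.001781 mol.
mass C6H8O7 = 0.001781 x 192.12 = 0.3422 g, so %C6H8O7 = 0.3422/0.4852 x 100 = 70.5%.

70.5%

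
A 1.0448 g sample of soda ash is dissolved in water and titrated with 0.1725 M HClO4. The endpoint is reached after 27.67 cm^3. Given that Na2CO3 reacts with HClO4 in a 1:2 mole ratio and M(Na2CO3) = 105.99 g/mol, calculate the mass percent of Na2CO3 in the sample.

n(HClO4) = 0.1725 x 0.02767 = 0.004773 mol.
n(Na2CO3) = 0.004773 / 2 = 0.002387 mol.
mass of Na2CO3 = 0.002387 x 105.99 = 0.2529 g.
% purity = 0.2529 / 1.0448 x 100 = 24.2%.

24.2%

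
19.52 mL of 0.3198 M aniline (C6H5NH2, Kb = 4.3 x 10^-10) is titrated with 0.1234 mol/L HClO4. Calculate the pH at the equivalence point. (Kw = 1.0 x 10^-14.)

n(C6H5NH2) = 0.3198 x 0.01952 = 0.006242 mol; V(HClO4) at equivalence = 0.006242/0.1234 = 0.05059 L.
At equivalence the base is fully converted to C6H5NH3+; total volume = 0.07011 L, so [C6H5NH3+] = 0.006242/0.07011 = 0.08904 M.
Ka(C6H5NH3+) = Kw/Kb = 1.0e-14 / 4.3 x 10^-10 = 2.33e-5.
[H^+] = sqrt(Ka x [C6H5NH3+]) = sqrt(2.33e-5 x 0.08904) = 0.00144 M.
pH = -log(0.00144) = 2.84.

2.84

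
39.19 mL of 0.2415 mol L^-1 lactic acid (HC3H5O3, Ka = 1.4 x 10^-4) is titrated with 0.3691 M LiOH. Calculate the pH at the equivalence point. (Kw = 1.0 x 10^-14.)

n(HC3H5O3) = 0.2415 x 0.03919 = 0.009464 mol; V(LiOH) at equivalence = 0.009464/0.3691 = 0.02564 L.
At equivalence all the acid is converted to C3H5O3-; total volume = 0.03919 + 0.02564 = 0.06483 L, so [C3H5O3-] = 0.009464/0.06483 = 0.1460 M.
Kb = Kw/Ka = 1.0e-14 / 1.4 x 10^-4 = 7.14e-11.
[OH^-] = sqrt(Kb x [C3H5O3-]) = sqrt(7.14e-11 x 0.1460) = 3.23e-6 M.
pOH = 5.49, so pH = 14.00 - 5.49 = 8.51.

8.51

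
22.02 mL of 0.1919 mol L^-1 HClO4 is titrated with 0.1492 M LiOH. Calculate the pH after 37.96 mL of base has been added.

12.38

n(acid) = 0.1919 x 0.02202 = 0.004226 mol; n(LiOH) added = 0.1492 x 0.03796 = 0.005664 mol.
Base is in excess by 0.005664 - 0.004226 = 0.001438 mol in a total volume of 0.05998 L.
[OH^-] = 0.001438/0.05998 = 0.02397 M, so pOH = 1.62 and pH = 14.00 - 1.62 = 12.38.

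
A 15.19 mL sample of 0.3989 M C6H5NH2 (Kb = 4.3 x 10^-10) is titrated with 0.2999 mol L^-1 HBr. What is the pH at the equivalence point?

2.70

n(C6H5NH2) = 0.3989 x 0.01519 = 0.006059 mol; V(HBr) at equivalence = 0.006059/0.2999 = 0.02020 L.
At equivalence the base is fully converted to C6H5NH3+; total volume = 0.03539 L, so [C6H5NH3+] = 0.006059/0.03539 = 0.1712 M.
Ka(C6H5NH3+) = Kw/Kb = 1.0e-14 / 4.3 x 10^-10 = 2.33e-5.
[H^+] = sqrt(Ka x [C6H5NH3+]) = sqrt(2.33e-5 x 0.1712) = 0.00200 M.
pH = -log(0.00200) = 2.70.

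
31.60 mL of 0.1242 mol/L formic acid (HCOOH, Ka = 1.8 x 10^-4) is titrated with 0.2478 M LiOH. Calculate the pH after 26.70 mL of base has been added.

12.66

n(acid) = 0.1242 x 0.03160 = 0.003925 mol; n(LiOH) added = 0.2478 x 0.02670 = 0.006616 mol.
Base is in excess by 0.006616 - 0.003925 = 0.002692 mol in a total volume of 0.05830 L.
[OH^-] = 0.002692/0.05830 = 0.04617 M, so pOH = 1.34 and pH = 14.00 - 1.34 = 12.66.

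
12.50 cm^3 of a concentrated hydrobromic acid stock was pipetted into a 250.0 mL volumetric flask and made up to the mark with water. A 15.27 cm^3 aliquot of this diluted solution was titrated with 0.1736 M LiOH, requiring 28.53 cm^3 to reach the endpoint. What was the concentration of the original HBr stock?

n(LiOH) = 0.1736 x 0.02853 = 0.004953 mol.
n(HBr) in the aliquot = 0.004953 mol.
[diluted HBr] = 0.004953 / 0.01527 = 0.3243 M.
Dilution factor = 250.0/12.50 = 20.00, so [stock] = 0.3243 x 20.00 = 6.49 M.

6.49 M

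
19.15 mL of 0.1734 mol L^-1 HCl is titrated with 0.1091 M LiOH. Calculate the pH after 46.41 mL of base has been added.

n(acid) = 0.1734 x 0.01915 = 0.003321 mol; n(LiOH) added = 0.1091 x 0.04641 = 0.005063 mol.
Base is in excess by 0.005063 - 0.003321 = 0.001743 mol in a total volume of 0.06556 L.
[OH^-] = 0.001743/0.06556 = 0.02658 M, so pOH = 1.58 and pH = 14.00 - 1.58 = 12.42.

12.42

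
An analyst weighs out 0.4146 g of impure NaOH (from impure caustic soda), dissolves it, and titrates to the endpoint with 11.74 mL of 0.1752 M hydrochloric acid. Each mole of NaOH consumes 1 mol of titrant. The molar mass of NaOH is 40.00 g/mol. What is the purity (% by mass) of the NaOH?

19.8%

n(HCl) = 0.1752 x 0.01174 = 0.002057 mol.
n(NaOH) = 0.002057 / 1 = 0.002057 mol.
mass of NaOH = 0.002057 x 40.00 = 0.08227 g.
% purity = 0.08227 / 0.4146 x 100 = 19.8%.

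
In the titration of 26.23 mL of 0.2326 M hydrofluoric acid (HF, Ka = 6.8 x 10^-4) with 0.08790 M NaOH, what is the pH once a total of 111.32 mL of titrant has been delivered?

12.43

n(acid) = 0.2326 x 0.02623 = 0.006101 mol; n(NaOH) added = 0.08790 x 0.1113 = 0.009785 mol.
Base is in excess by 0.009785 - 0.006101 = 0.003684 mol in a total volume of 0.1375 L.
[OH^-] = 0.003684/0.1375 = 0.02678 M, so pOH = 1.57 and pH = 14.00 - 1.57 = 12.43.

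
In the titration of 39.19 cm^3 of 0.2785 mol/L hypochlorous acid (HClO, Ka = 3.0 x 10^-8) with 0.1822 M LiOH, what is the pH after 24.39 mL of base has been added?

Initial n(HClO) = 0.2785 x 0.03919 = 0.01091 mol.
n(LiOH) added = 0.1822 x 0.02439 = 0.004444 mol, converting that many moles of HClO to ClO-.
Remaining n(HClO) = 0.006471 mol; n(ClO-) = 0.004444 mol.
By Henderson-Hasselbalch, pH = pKa + log([A^-]/[HA]) = 7.52 + log(0.004444/0.006471) = 7.52 + (-0.16) = 7.36.

7.36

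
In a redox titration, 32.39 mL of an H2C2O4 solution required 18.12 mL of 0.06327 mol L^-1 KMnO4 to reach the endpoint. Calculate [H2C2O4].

n(KMnO4) = 0.06327 x 0.01812 = 0.001146 mol.
From the balanced equation, 2 mol KMnO4 reacts with 5 mol H2C2O4, so n(H2C2O4) = 0.001146 x 5/2 = 0.002866 mol.
[H2C2O4] = 0.002866 / 0.03239 L = 0.0885 M.

0.0885 M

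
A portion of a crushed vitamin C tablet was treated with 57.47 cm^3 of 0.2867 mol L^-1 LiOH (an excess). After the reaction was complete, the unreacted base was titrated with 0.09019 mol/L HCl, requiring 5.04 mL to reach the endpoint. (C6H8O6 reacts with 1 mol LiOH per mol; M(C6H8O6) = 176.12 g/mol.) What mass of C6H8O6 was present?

2.82 g

Total n(LiOH) added = 0.2867 x 0.05747 = 0.01648 mol.
n(HCl) used = 0.09019 x 0.005040 = 0.0004546 mol, which equals the excess n(LiOH).
So n(LiOH) consumed by the sample = 0.01648 - 0.0004546 = 0.01602 mol.
n(C6H8O6) = 0.01602 / 1 = 0.01602 mol.
mass = 0.01602 mol x 176.12 g/mol = 2.82 g.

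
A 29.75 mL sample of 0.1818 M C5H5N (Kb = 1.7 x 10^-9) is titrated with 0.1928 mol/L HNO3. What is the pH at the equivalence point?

n(C5H5N) = 0.1818 x 0.02975 = 0.005409 mol; V(HNO3) at equivalence = 0.005409/0.1928 = 0.02805 L.
At equivalence the base is fully converted to C5H5NH+; total volume = 0.05780 L, so [C5H5NH+] = 0.005409/0.05780 = 0.09357 M.
Ka(C5H5NH+) = Kw/Kb = 1.0e-14 / 1.7 x 10^-9 = 5.88e-6.
[H^+] = sqrt(Ka x [C5H5NH+]) = sqrt(5.88e-6 x 0.09357) = 0.000742 M.
pH = -log(0.000742) = 3.13.

3.13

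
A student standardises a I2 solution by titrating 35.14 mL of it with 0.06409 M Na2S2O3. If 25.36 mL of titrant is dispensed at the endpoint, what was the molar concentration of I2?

n(Na2S2O3) = 0.06409 x 0.02536 = 0.001625 mol.
From the balanced equation, 2 mol Na2S2O3 reacts with 1 mol I2, so n(I2) = 0.001625 x 1/2 = 0.0008127 mol.
[I2] = 0.0008127 / 0.03514 L = 0.0231 M.

0.0231 M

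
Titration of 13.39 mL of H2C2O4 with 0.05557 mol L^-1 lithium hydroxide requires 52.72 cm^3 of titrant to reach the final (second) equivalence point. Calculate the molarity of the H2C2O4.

n(LiOH) = 0.05557 x 0.05272 = 0.002930 mol.
At the final (second) equivalence point, 2 mol OH^- react per mol H2C2O4, so n(H2C2O4) = 0.002930 / 2 = 0.001465 mol.
[H2C2O4] = 0.001465 / 0.01339 L = 0.109 M.

0.109 M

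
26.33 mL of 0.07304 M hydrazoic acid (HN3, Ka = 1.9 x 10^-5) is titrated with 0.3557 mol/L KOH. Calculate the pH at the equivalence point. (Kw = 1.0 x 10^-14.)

8.75

n(HN3) = 0.07304 x 0.02633 = 0.001923 mol; V(KOH) at equivalence = 0.001923/0.3557 = 0.005407 L.
At equivalence all the acid is converted to N3-; total volume = 0.02633 + 0.005407 = 0.03174 L, so [N3-] = 0.001923/0.03174 = 0.06060 M.
Kb = Kw/Ka = 1.0e-14 / 1.9 x 10^-5 = 5.26e-10.
[OH^-] = sqrt(Kb x [N3-]) = sqrt(5.26e-10 x 0.06060) = 5.65e-6 M.
pOH = 5.25, so pH = 14.00 - 5.25 = 8.75.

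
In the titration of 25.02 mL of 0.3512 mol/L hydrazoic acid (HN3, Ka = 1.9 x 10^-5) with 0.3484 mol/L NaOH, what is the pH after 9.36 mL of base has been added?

4.49

Initial n(HN3) = 0.3512 x 0.02502 = 0.008787 mol.
n(NaOH) added = 0.3484 x 0.009360 = 0.003261 mol, converting that many moles of HN3 to N3-.
Remaining n(HN3) = 0.005526 mol; n(N3-) = 0.003261 mol.
By Henderson-Hasselbalch, pH = pKa + log([A^-]/[HA]) = 4.72 + log(0.003261/0.005526) = 4.72 + (-0.23) = 4.49.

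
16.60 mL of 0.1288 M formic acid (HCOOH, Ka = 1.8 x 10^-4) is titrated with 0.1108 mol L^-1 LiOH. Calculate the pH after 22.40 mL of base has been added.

n(acid) = 0.1288 x 0.01660 = 0.002138 mol; n(LiOH) added = 0.1108 x 0.02240 = 0.002482 mol.
Base is in excess by 0.002482 - 0.002138 = 0.0003438 mol in a total volume of 0.03900 L.
[OH^-] = 0.0003438/0.03900 = 0.008816 M, so pOH = 2.05 and pH = 14.00 - 2.05 = 11.95.

11.95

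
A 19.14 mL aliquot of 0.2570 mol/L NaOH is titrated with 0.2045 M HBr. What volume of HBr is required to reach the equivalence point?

n(NaOH) = 0.2570 mol/L x 0.01914 L = 0.004919 mol.
At equivalence n(HBr) = n(NaOH) = 0.004919 mol.
V(HBr) = 0.004919 / 0.2045 = 0.02405 L = 24.1 mL.

24.1 mL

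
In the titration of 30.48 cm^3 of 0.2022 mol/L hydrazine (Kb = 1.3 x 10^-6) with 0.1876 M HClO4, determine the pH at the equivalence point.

4.56

n(N2H4) = 0.2022 x 0.03048 = 0.006163 mol; V(HClO4) at equivalence = 0.006163/0.1876 = 0.03285 L.
At equivalence the base is fully converted to N2H5+; total volume = 0.06333 L, so [N2H5+] = 0.006163/0.06333 = 0.09731 M.
Ka(N2H5+) = Kw/Kb = 1.0e-14 / 1.3 x 10^-6 = 7.69e-9.
[H^+] = sqrt(Ka x [N2H5+]) = sqrt(7.69e-9 x 0.09731) = 2.74e-5 M.
pH = -log(2.74e-5) = 4.56.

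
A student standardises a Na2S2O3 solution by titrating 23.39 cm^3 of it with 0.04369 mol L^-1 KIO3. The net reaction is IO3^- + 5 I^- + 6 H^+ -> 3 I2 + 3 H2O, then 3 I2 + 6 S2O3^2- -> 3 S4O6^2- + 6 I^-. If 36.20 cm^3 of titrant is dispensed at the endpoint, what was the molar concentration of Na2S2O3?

n(KIO3) = 0.04369 x 0.03620 = 0.001582 mol.
From the balanced equation, 1 mol KIO3 reacts with 6 mol Na2S2O3, so n(Na2S2O3) = 0.001582 x 6/1 = 0.009489 mol.
[Na2S2O3] = 0.009489 / 0.02339 L = 0.406 M.

0.406 M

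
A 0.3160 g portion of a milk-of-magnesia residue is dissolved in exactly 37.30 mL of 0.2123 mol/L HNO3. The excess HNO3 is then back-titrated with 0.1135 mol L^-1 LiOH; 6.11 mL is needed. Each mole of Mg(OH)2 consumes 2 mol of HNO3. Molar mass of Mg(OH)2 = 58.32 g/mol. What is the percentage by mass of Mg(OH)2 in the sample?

Total n(HNO3) added = 0.2123 x 0.03730 = 0.007919 mol.
n(LiOH) used = 0.1135 x 0.006110 = 0.0006935 mol, which equals the excess n(HNO3).
So n(HNO3) consumed by the sample = 0.007919 - 0.0006935 = 0.007225 mol.
n(Mg(OH)2) = 0.007225 / 2 = 0.003613 mol.
mass Mg(OH)2 = 0.003613 x 58.32 = 0.2107 g, so %Mg(OH)2 = 0.2107/0.3160 x 100 = 66.7%.

66.7%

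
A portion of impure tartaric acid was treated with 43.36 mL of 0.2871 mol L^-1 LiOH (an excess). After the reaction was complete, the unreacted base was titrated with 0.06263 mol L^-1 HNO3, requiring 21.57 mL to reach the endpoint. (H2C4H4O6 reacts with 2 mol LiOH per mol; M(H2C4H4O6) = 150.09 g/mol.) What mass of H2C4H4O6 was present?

Total n(LiOH) added = 0.2871 x 0.04336 = 0.01245 mol.
n(HNO3) used = 0.06263 x 0.02157 = 0.001351 mol, which equals the excess n(LiOH).
So n(LiOH) consumed by the sample = 0.01245 - 0.001351 = 0.01110 mol.
n(H2C4H4O6) = 0.01110 / 2 = 0.005549 mol.
mass = 0.005549 mol x 150.09 g/mol = 0.833 g.

0.833 g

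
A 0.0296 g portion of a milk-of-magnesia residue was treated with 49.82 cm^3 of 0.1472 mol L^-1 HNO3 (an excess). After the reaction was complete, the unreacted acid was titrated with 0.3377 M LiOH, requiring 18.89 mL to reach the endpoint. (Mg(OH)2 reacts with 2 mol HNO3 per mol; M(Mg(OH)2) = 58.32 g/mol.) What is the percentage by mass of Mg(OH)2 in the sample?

Total n(HNO3) added = 0.1472 x 0.04982 = 0.007334 mol.
n(LiOH) used = 0.3377 x 0.01889 = 0.006379 mol, which equals the excess n(HNO3).
So n(HNO3) consumed by the sample = 0.007334 - 0.006379 = 0.0009544 mol.
n(Mg(OH)2) = 0.0009544 / 2 = 0.0004772 mol.
mass Mg(OH)2 = 0.0004772 x 58.32 = 0.02783 g, so %Mg(OH)2 = 0.02783/0.0296 x 100 = 94.0%.

94.0%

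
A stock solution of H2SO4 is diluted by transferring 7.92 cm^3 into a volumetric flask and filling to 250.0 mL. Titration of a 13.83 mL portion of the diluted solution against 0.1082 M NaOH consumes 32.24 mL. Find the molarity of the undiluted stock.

3.98 M

n(NaOH) = 0.1082 x 0.03224 = 0.003488 mol.
n(H2SO4) in the aliquot = 0.003488 x 1/2 = 0.001744 mol.
[diluted H2SO4] = 0.001744 / 0.01383 = 0.1261 M.
Dilution factor = 250.0/7.920 = 31.57, so [stock] = 0.1261 x 31.57 = 3.98 M.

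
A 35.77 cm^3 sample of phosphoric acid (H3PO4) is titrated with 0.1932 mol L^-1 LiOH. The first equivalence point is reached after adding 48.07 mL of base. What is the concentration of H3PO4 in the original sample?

0.260 M

n(LiOH) = 0.1932 x 0.04807 = 0.009287 mol.
At the first equivalence point, 1 mol OH^- react per mol H3PO4, so n(H3PO4) = 0.009287 / 1 = 0.009287 mol.
[H3PO4] = 0.009287 / 0.03577 L = 0.260 M.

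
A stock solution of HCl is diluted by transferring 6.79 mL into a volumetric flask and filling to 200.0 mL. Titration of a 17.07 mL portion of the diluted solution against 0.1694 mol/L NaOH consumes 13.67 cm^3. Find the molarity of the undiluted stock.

4.00 M

n(NaOH) = 0.1694 x 0.01367 = 0.002316 mol.
n(HCl) in the aliquot = 0.002316 mol.
[diluted HCl] = 0.002316 / 0.01707 = 0.1357 M.
Dilution factor = 200.0/6.790 = 29.46, so [stock] = 0.1357 x 29.46 = 4.00 M.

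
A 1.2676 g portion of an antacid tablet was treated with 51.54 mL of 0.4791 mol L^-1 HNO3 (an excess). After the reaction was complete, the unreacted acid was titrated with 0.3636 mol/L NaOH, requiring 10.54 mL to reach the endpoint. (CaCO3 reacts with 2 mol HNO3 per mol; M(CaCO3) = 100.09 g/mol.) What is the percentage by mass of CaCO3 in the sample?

Total n(HNO3) added = 0.4791 x 0.05154 = 0.02469 mol.
n(NaOH) used = 0.3636 x 0.01054 = 0.003832 mol, which equals the excess n(HNO3).
So n(HNO3) consumed by the sample = 0.02469 - 0.003832 = 0.02086 mol.
n(CaCO3) = 0.02086 / 2 = 0.01043 mol.
mass CaCO3 = 0.01043 x 100.09 = 1.044 g, so %CaCO3 = 1.044/1.2676 x 100 = 82.4%.

82.4%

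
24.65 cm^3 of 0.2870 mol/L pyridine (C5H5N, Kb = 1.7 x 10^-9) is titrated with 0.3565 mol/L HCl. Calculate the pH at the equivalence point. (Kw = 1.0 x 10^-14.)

3.01

n(C5H5N) = 0.2870 x 0.02465 = 0.007075 mol; V(HCl) at equivalence = 0.007075/0.3565 = 0.01984 L.
At equivalence the base is fully converted to C5H5NH+; total volume = 0.04449 L, so [C5H5NH+] = 0.007075/0.04449 = 0.1590 M.
Ka(C5H5NH+) = Kw/Kb = 1.0e-14 / 1.7 x 10^-9 = 5.88e-6.
[H^+] = sqrt(Ka x [C5H5NH+]) = sqrt(5.88e-6 x 0.1590) = 0.000967 M.
pH = -log(0.000967) = 3.01.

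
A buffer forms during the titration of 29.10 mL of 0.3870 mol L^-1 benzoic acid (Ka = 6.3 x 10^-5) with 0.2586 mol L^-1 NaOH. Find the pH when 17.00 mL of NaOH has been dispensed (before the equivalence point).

4.01

Initial n(C6H5COOH) = 0.3870 x 0.02910 = 0.01126 mol.
n(NaOH) added = 0.2586 x 0.01700 = 0.004396 mol, converting that many moles of C6H5COOH to C6H5COO-.
Remaining n(C6H5COOH) = 0.006866 mol; n(C6H5COO-) = 0.004396 mol.
By Henderson-Hasselbalch, pH = pKa + log([A^-]/[HA]) = 4.20 + log(0.004396/0.006866) = 4.20 + (-0.19) = 4.01.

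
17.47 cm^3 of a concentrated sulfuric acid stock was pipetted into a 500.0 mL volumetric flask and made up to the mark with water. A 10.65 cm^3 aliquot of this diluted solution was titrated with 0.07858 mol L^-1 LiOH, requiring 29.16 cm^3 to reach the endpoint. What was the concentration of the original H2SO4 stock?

3.08 M

n(LiOH) = 0.07858 x 0.02916 = 0.002291 mol.
n(H2SO4) in the aliquot = 0.002291 x 1/2 = 0.001146 mol.
[diluted H2SO4] = 0.001146 / 0.01065 = 0.1076 M.
Dilution factor = 500.0/17.47 = 28.62, so [stock] = 0.1076 x 28.62 = 3.08 M.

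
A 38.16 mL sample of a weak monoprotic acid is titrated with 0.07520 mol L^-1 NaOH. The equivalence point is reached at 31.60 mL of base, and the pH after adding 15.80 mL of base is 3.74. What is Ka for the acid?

15.80 mL is half of the equivalence volume, so this is the half-equivalence point where [HA] = [A^-].
At half-equivalence pH = pKa, so pKa = 3.74.
Ka = 10^(-3.74) = 1.8 x 10^-4.

1.8 x 10^-4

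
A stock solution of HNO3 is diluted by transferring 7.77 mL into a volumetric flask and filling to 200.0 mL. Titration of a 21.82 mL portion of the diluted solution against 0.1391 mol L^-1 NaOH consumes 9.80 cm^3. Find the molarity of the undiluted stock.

n(NaOH) = 0.1391 x 0.009800 = 0.001363 mol.
n(HNO3) in the aliquot = 0.001363 mol.
[diluted HNO3] = 0.001363 / 0.02182 = 0.06247 M.
Dilution factor = 200.0/7.770 = 25.74, so [stock] = 0.06247 x 25.74 = 1.61 M.

1.61 M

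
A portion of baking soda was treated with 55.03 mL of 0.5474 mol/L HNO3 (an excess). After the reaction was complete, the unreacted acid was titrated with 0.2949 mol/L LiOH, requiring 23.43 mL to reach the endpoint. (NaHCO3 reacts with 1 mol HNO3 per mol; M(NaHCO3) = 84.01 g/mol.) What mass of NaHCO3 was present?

Total n(HNO3) added = 0.5474 x 0.05503 = 0.03012 mol.
n(LiOH) used = 0.2949 x 0.02343 = 0.006910 mol, which equals the excess n(HNO3).
So n(HNO3) consumed by the sample = 0.03012 - 0.006910 = 0.02321 mol.
n(NaHCO3) = 0.02321 / 1 = 0.02321 mol.
mass = 0.02321 mol x 84.01 g/mol = 1.95 g.

1.95 g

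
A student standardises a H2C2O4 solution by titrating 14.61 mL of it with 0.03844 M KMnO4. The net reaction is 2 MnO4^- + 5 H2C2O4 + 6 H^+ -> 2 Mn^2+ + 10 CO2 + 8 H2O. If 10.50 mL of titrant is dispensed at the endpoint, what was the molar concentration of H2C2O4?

0.0691 M

n(KMnO4) = 0.03844 x 0.01050 = 0.0004036 mol.
From the balanced equation, 2 mol KMnO4 reacts with 5 mol H2C2O4, so n(H2C2O4) = 0.0004036 x 5/2 = 0.001009 mol.
[H2C2O4] = 0.001009 / 0.01461 L = 0.0691 M.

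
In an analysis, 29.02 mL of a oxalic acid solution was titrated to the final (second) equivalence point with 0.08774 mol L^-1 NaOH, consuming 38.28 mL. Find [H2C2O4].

n(NaOH) = 0.08774 x 0.03828 = 0.003359 mol.
At the final (second) equivalence point, 2 mol OH^- react per mol H2C2O4, so n(H2C2O4) = 0.003359 / 2 = 0.001679 mol.
[H2C2O4] = 0.001679 / 0.02902 L = 0.0579 M.

0.0579 M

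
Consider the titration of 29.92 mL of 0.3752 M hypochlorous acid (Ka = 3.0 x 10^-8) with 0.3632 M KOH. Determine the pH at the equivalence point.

10.39

n(HClO) = 0.3752 x 0.02992 = 0.01123 mol; V(KOH) at equivalence = 0.01123/0.3632 = 0.03091 L.
At equivalence all the acid is converted to ClO-; total volume = 0.02992 + 0.03091 = 0.06083 L, so [ClO-] = 0.01123/0.06083 = 0.1846 M.
Kb = Kw/Ka = 1.0e-14 / 3.0 x 10^-8 = 3.33e-7.
[OH^-] = sqrt(Kb x [ClO-]) = sqrt(3.33e-7 x 0.1846) = 0.000248 M.
pOH = 3.61, so pH = 14.00 - 3.61 = 10.39.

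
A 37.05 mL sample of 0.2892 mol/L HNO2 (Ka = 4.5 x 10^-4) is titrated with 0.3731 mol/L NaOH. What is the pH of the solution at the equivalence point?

8.28

n(HNO2) = 0.2892 x 0.03705 = 0.01071 mol; V(NaOH) at equivalence = 0.01071/0.3731 = 0.02872 L.
At equivalence all the acid is converted to NO2-; total volume = 0.03705 + 0.02872 = 0.06577 L, so [NO2-] = 0.01071/0.06577 = 0.1629 M.
Kb = Kw/Ka = 1.0e-14 / 4.5 x 10^-4 = 2.22e-11.
[OH^-] = sqrt(Kb x [NO2-]) = sqrt(2.22e-11 x 0.1629) = 1.90e-6 M.
pOH = 5.72, so pH = 14.00 - 5.72 = 8.28.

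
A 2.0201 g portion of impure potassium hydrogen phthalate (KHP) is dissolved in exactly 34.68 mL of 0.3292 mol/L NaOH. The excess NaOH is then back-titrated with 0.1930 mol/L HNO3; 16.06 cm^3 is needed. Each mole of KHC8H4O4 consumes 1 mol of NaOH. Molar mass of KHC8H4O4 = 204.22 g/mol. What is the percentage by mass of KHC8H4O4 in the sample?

Total n(NaOH) added = 0.3292 x 0.03468 = 0.01142 mol.
n(HNO3) used = 0.1930 x 0.01606 = 0.003100 mol, which equals the excess n(NaOH).
So n(NaOH) consumed by the sample = 0.01142 - 0.003100 = 0.008317 mol.
n(KHC8H4O4) = 0.008317 / 1 = 0.008317 mol.
mass KHC8H4O4 = 0.008317 x 204.22 = 1.699 g, so %KHC8H4O4 = 1.699/2.0201 x 100 = 84.1%.

84.1%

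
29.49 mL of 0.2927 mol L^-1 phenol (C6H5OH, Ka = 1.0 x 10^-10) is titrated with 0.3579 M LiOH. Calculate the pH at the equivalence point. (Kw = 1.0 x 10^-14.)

11.60

n(C6H5OH) = 0.2927 x 0.02949 = 0.008632 mol; V(LiOH) at equivalence = 0.008632/0.3579 = 0.02412 L.
At equivalence all the acid is converted to C6H5O-; total volume = 0.02949 + 0.02412 = 0.05361 L, so [C6H5O-] = 0.008632/0.05361 = 0.1610 M.
Kb = Kw/Ka = 1.0e-14 / 1.0 x 10^-10 = 0.000100.
[OH^-] = sqrt(Kb x [C6H5O-]) = sqrt(0.000100 x 0.1610) = 0.00401 M.
pOH = 2.40, so pH = 14.00 - 2.40 = 11.60.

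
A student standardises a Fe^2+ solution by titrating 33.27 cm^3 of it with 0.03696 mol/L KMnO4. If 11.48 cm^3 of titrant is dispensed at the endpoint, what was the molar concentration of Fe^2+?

n(KMnO4) = 0.03696 x 0.01148 = 0.0004243 mol.
From the balanced equation, 1 mol KMnO4 reacts with 5 mol Fe^2+, so n(Fe^2+) = 0.0004243 x 5/1 = 0.002122 mol.
[Fe^2+] = 0.002122 / 0.03327 L = 0.0638 M.

0.0638 M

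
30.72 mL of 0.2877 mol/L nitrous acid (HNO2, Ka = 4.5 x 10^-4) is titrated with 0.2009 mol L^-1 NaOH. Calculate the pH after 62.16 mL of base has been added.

12.59

n(acid) = 0.2877 x 0.03072 = 0.008838 mol; n(NaOH) added = 0.2009 x 0.06216 = 0.01249 mol.
Base is in excess by 0.01249 - 0.008838 = 0.003650 mol in a total volume of 0.09288 L.
[OH^-] = 0.003650/0.09288 = 0.03930 M, so pOH = 1.41 and pH = 14.00 - 1.41 = 12.59.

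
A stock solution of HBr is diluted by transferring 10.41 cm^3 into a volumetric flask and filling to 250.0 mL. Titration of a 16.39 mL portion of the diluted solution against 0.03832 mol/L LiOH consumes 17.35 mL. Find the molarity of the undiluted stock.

0.974 M

n(LiOH) = 0.03832 x 0.01735 = 0.0006649 mol.
n(HBr) in the aliquot = 0.0006649 mol.
[diluted HBr] = 0.0006649 / 0.01639 = 0.04056 M.
Dilution factor = 250.0/10.41 = 24.02, so [stock] = 0.04056 x 24.02 = 0.974 M.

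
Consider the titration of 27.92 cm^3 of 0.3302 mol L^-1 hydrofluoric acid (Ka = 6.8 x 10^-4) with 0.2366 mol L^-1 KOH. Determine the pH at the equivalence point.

n(HF) = 0.3302 x 0.02792 = 0.009219 mol; V(KOH) at equivalence = 0.009219/0.2366 = 0.03897 L.
At equivalence all the acid is converted to F-; total volume = 0.02792 + 0.03897 = 0.06689 L, so [F-] = 0.009219/0.06689 = 0.1378 M.
Kb = Kw/Ka = 1.0e-14 / 6.8 x 10^-4 = 1.47e-11.
[OH^-] = sqrt(Kb x [F-]) = sqrt(1.47e-11 x 0.1378) = 1.42e-6 M.
pOH = 5.85, so pH = 14.00 - 5.85 = 8.15.

8.15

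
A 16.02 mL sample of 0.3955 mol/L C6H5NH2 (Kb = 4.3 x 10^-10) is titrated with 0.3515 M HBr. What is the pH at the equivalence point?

2.68

n(C6H5NH2) = 0.3955 x 0.01602 = 0.006336 mol; V(HBr) at equivalence = 0.006336/0.3515 = 0.01803 L.
At equivalence the base is fully converted to C6H5NH3+; total volume = 0.03405 L, so [C6H5NH3+] = 0.006336/0.03405 = 0.1861 M.
Ka(C6H5NH3+) = Kw/Kb = 1.0e-14 / 4.3 x 10^-10 = 2.33e-5.
[H^+] = sqrt(Ka x [C6H5NH3+]) = sqrt(2.33e-5 x 0.1861) = 0.00208 M.
pH = -log(0.00208) = 2.68.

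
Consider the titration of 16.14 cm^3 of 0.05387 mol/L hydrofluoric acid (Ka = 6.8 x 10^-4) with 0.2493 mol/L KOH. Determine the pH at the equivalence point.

7.91

n(HF) = 0.05387 x 0.01614 = 0.0008695 mol; V(KOH) at equivalence = 0.0008695/0.2493 = 0.003488 L.
At equivalence all the acid is converted to F-; total volume = 0.01614 + 0.003488 = 0.01963 L, so [F-] = 0.0008695/0.01963 = 0.04430 M.
Kb = Kw/Ka = 1.0e-14 / 6.8 x 10^-4 = 1.47e-11.
[OH^-] = sqrt(Kb x [F-]) = sqrt(1.47e-11 x 0.04430) = 8.07e-7 M.
pOH = 6.09, so pH = 14.00 - 6.09 = 7.91.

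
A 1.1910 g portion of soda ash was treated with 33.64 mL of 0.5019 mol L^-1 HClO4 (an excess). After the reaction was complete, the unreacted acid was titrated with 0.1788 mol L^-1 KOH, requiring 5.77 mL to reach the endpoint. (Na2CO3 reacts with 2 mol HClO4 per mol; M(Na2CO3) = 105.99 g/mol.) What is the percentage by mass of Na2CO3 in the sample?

70.5%

Total n(HClO4) added = 0.5019 x 0.03364 = 0.01688 mol.
n(KOH) used = 0.1788 x 0.005770 = 0.001032 mol, which equals the excess n(HClO4).
So n(HClO4) consumed by the sample = 0.01688 - 0.001032 = 0.01585 mol.
n(Na2CO3) = 0.01585 / 2 = 0.007926 mol.
mass Na2CO3 = 0.007926 x 105.99 = 0.8401 g, so %Na2CO3 = 0.8401/1.1910 x 100 = 70.5%.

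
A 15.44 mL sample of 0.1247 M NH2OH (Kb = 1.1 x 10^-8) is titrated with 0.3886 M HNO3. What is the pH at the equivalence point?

3.53

n(NH2OH) = 0.1247 x 0.01544 = 0.001925 mol; V(HNO3) at equivalence = 0.001925/0.3886 = 0.004955 L.
At equivalence the base is fully converted to NH3OH+; total volume = 0.02039 L, so [NH3OH+] = 0.001925/0.02039 = 0.09441 M.
Ka(NH3OH+) = Kw/Kb = 1.0e-14 / 1.1 x 10^-8 = 9.09e-7.
[H^+] = sqrt(Ka x [NH3OH+]) = sqrt(9.09e-7 x 0.09441) = 0.000293 M.
pH = -log(0.000293) = 3.53.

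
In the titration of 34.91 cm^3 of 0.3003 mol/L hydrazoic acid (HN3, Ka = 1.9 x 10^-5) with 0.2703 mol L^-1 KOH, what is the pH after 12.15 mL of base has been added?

4.38

Initial n(HN3) = 0.3003 x 0.03491 = 0.01048 mol.
n(KOH) added = 0.2703 x 0.01215 = 0.003284 mol, converting that many moles of HN3 to N3-.
Remaining n(HN3) = 0.007199 mol; n(N3-) = 0.003284 mol.
By Henderson-Hasselbalch, pH = pKa + log([A^-]/[HA]) = 4.72 + log(0.003284/0.007199) = 4.72 + (-0.34) = 4.38.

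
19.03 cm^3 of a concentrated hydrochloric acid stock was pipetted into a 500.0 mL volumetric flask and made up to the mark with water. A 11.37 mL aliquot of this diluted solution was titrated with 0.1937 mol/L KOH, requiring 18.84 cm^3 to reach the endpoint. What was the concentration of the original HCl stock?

n(KOH) = 0.1937 x 0.01884 = 0.003649 mol.
n(HCl) in the aliquot = 0.003649 mol.
[diluted HCl] = 0.003649 / 0.01137 = 0.3210 M.
Dilution factor = 500.0/19.03 = 26.27, so [stock] = 0.3210 x 26.27 = 8.43 M.

8.43 M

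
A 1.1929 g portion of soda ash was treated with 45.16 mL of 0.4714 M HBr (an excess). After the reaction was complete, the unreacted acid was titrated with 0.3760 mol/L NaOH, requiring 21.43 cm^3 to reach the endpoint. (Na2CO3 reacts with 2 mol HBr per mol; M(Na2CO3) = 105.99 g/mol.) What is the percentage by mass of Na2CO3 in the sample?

58.8%

Total n(HBr) added = 0.4714 x 0.04516 = 0.02129 mol.
n(NaOH) used = 0.3760 x 0.02143 = 0.008058 mol, which equals the excess n(HBr).
So n(HBr) consumed by the sample = 0.02129 - 0.008058 = 0.01323 mol.
n(Na2CO3) = 0.01323 / 2 = 0.006615 mol.
mass Na2CO3 = 0.006615 x 105.99 = 0.7012 g, so %Na2CO3 = 0.7012/1.1929 x 100 = 58.8%.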